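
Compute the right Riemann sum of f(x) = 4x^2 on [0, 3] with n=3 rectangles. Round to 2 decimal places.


Right Riemann sum uses right endpoints of each subinterval.
Interval: [0, 3], n = 3
dx = (3 - 0) / 3 = 1
Right endpoints: [1, 2, 3]
f values: [4, 16, 36]
Sum = dx * (sum of f values)
= 1 * 56
= 56 = 56.00

56.00


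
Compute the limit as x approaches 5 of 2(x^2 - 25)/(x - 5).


Direct substitution gives 0/0, so we factor the numerator.
Factor: 2(x^2 - 25) = 2 * (x - 5)(x + 5)
Cancel the common factor (x - 5):
2(x^2 - 25)/(x - 5) = 2 * (x + 5)
Now substitute x = 5:
= 2 * (5 + 5) = 20

20


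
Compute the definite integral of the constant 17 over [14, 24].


The integral of a constant k over [a, b] equals k * (b - a).
integral from 14 to 24 of 17 dx
= 17 * (24 - 14)
= 17 * 10
= 170

170


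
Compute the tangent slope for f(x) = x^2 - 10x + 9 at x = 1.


The slope of the tangent line equals f'(x) at the point.
f(x) = x^2 - 10x + 9
f'(x) = 2x - 10
At x = 1:
f'(1) = 2 * 1 - 10
= 2 - 10
= -8

-8


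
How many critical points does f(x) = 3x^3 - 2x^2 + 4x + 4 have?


Find where f'(x) = 0:
f(x) = 3x^3 - 2x^2 + 4x + 4
f'(x) = 9x^2 - 4x + 4
This is a quadratic in x. Use the discriminant to count real roots.
Discriminant = (-4)^2 - 4 * 9 * 4
= 16 - 144
= -128
Since discriminant < 0, f'(x) = 0 has no real solutions.
Number of critical points: 0

0


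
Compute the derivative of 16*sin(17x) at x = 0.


Apply the chain rule to differentiate 16*sin(17x):
d/dx [16*sin(17x)]
= 16 * cos(17x) * d/dx(17x)
= 16 * 17 * cos(17x)
= 272 * cos(17x)
Evaluate at x = 0:
= 272 * cos(0)
= 272 * 1
= 272

272


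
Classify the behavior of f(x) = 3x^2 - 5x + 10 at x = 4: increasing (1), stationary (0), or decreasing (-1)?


Compute f'(x) to determine behavior:
f'(x) = 6x - 5
f'(4) = 6 * 4 - 5
= 24 - 5
= 19
Since f'(4) > 0, the function is increasing (1)

1


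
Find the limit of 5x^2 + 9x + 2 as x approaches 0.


Since polynomials are continuous, we use direct substitution.
lim(x->0) of 5x^2 + 9x + 2
= 5 * 0^2 + 9 * 0 + 2
= 0 + 0 + 2
= 2

2


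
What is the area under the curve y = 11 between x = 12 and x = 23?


The area under a constant function y = 11 is a rectangle.
Width = 23 - 12 = 11
Height = 11
Area = width * height
= 11 * 11
= 121

121


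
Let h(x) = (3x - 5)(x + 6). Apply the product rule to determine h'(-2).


Let u(x) = 3x - 5 and v(x) = x + 6
u'(x) = 3
v'(x) = 1
Product rule: h'(x) = u'(x)*v(x) + u(x)*v'(x)
= 3 * (x + 6) + (3x - 5) * 1
At x = -2:
u(-2) = 3 * (-2) - 5 = -11
v(-2) = 1 * (-2) + 6 = 4
h'(-2) = 3 * 4 + (-11) * 1
= 12 - 11
= 1

1


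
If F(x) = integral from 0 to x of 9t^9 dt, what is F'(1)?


By the Fundamental Theorem of Calculus (Part 1):
If F(x) = integral from 0 to x of f(t) dt, then F'(x) = f(x)
Here f(t) = 9t^9
So F'(x) = 9x^9
Evaluate at x = 1:
F'(1) = 9 * 1^9
= 9 * 1
= 9

9


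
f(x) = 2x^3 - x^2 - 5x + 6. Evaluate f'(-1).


Differentiate f(x) = 2x^3 - x^2 - 5x + 6 term by term:
f'(x) = 6x^2 - 2x - 5
Substitute x = -1:
f'(-1) = 6 * (-1)^2 - 2 * (-1) - 5
= 6 + 2 - 5
= 3

3


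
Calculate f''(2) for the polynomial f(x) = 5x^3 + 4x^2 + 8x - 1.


First derivative:
f'(x) = 15x^2 + 8x + 8
Second derivative:
f''(x) = 30x + 8
Substitute x = 2:
f''(2) = 30 * 2 + 8
= 60 + 8
= 68

68


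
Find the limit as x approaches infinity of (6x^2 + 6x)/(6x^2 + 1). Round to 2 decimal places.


For limits at infinity with equal-degree polynomials,
we compare leading coefficients.
Numerator leading term: 6x^2
Denominator leading term: 6x^2
Divide both by x^2:
lim = (6 + 6/x) / (6 + 1/x^2)
As x -> infinity, the 1/x and 1/x^2 terms vanish:
= 6/6 = 1 = 1.00

1.00


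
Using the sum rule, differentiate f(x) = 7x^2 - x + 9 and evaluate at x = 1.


Differentiate term by term using power and sum rules:
f(x) = 7x^2 - x + 9
f'(x) = 14x - 1
Substitute x = 1:
f'(1) = 14 * 1 - 1
= 14 - 1
= 13

13


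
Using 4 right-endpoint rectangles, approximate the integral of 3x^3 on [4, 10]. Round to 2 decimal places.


Right Riemann sum uses right endpoints of each subinterval.
Interval: [4, 10], n = 4
dx = (10 - 4) / 4 = 3/2
Right endpoints: [11/2, 7, 17/2, 10]
f values: [3993/8, 1029, 14739/8, 3000]
Sum = dx * (sum of f values)
= 3/2 * 12741/2
= 38223/4 = 9555.75

9555.75


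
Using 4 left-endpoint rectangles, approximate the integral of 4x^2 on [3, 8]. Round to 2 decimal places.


Left Riemann sum uses left endpoints of each subinterval.
Interval: [3, 8], n = 4
dx = (8 - 3) / 4 = 5/4
Left endpoints: [3, 17/4, 11/2, 27/4]
f values: [36, 289/4, 121, 729/4]
Sum = dx * (sum of f values)
= 5/4 * 823/2
= 4115/8 ≈ 514.38

514.38


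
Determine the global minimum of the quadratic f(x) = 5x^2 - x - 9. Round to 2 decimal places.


For a quadratic f(x) = ax^2 + bx + c with a > 0, the minimum is at the vertex.
Vertex x-coordinate: x = -b/(2a)
x = -(-1) / (2 * 5)
x = 1/10
Substitute back to find the minimum value:
f(1/10) = 5 * (1/10)^2 - 1 * (1/10) - 9
= 1/20 - 1/10 - 9
= -181/20 = -9.05

-9.05


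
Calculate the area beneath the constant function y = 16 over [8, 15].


The area under a constant function y = 16 is a rectangle.
Width = 15 - 8 = 7
Height = 16
Area = width * height
= 7 * 16
= 112

112


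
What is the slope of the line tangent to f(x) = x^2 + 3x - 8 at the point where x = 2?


The slope of the tangent line equals f'(x) at the point.
f(x) = x^2 + 3x - 8
f'(x) = 2x + 3
At x = 2:
f'(2) = 2 * 2 + 3
= 4 + 3
= 7

7


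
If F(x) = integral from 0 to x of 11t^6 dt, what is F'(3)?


By the Fundamental Theorem of Calculus (Part 1):
If F(x) = integral from 0 to x of f(t) dt, then F'(x) = f(x)
Here f(t) = 11t^6
So F'(x) = 11x^6
Evaluate at x = 3:
F'(3) = 11 * 3^6
= 11 * 729
= 8019

8019


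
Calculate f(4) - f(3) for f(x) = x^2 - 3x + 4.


Net change = f(b) - f(a)
f(x) = x^2 - 3x + 4
Compute f(4):
f(4) = 1 * 4^2 - 3 * 4 + 4
= 16 - 12 + 4
= 8
Compute f(3):
f(3) = 1 * 3^2 - 3 * 3 + 4
= 9 - 9 + 4
= 4
Net change = 8 - 4 = 4

4


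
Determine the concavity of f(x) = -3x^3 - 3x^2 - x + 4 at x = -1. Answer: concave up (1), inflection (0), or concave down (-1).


Concavity is determined by the sign of f''(x).
f(x) = -3x^3 - 3x^2 - x + 4
f'(x) = -9x^2 - 6x - 1
f''(x) = -18x - 6
f''(-1) = -18 * (-1) - 6
= 18 - 6
= 12
Since f''(-1) > 0, the function is concave up (1)

1


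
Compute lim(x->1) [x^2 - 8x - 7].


Since polynomials are continuous, we use direct substitution.
lim(x->1) of x^2 - 8x - 7
= 1 * 1^2 - 8 * 1 - 7
= 1 - 8 - 7
= -14

-14


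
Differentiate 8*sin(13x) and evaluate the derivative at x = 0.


Apply the chain rule to differentiate 8*sin(13x):
d/dx [8*sin(13x)]
= 8 * cos(13x) * d/dx(13x)
= 8 * 13 * cos(13x)
= 104 * cos(13x)
Evaluate at x = 0:
= 104 * cos(0)
= 104 * 1
= 104

104


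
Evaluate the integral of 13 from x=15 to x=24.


The integral of a constant k over [a, b] equals k * (b - a).
integral from 15 to 24 of 13 dx
= 13 * (24 - 15)
= 13 * 9
= 117

117


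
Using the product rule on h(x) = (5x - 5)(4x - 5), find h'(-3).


Let u(x) = 5x - 5 and v(x) = 4x - 5
u'(x) = 5
v'(x) = 4
Product rule: h'(x) = u'(x)*v(x) + u(x)*v'(x)
= 5 * (4x - 5) + (5x - 5) * 4
At x = -3:
u(-3) = 5 * (-3) - 5 = -20
v(-3) = 4 * (-3) - 5 = -17
h'(-3) = 5 * (-17) + (-20) * 4
= -85 - 80
= -165

-165


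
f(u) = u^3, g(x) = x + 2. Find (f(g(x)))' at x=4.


Using the chain rule: (f(g(x)))' = f'(g(x)) * g'(x)
First, find g(4):
g(4) = 1 * 4 + 2 = 6
Next, f'(u) = 3u^2
And g'(x) = 1
So f'(g(4)) * g'(4)
= 3 * 6^2 * 1
= 3 * 36 * 1
= 108

108


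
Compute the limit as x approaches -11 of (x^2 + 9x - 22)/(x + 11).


Direct substitution gives 0/0, so we factor the numerator.
Factor: (x^2 + 9x - 22) = (x + 11)(x - 2)
Cancel the common factor (x + 11):
(x^2 + 9x - 22)/(x + 11) = (x - 2)
Now substitute x = -11:
= (-11) - (2) = -13

-13


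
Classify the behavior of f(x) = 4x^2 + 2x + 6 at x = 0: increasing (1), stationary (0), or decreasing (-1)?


Compute f'(x) to determine behavior:
f'(x) = 8x + 2
f'(0) = 8 * 0 + 2
= 0 + 2
= 2
Since f'(0) > 0, the function is increasing (1)

1


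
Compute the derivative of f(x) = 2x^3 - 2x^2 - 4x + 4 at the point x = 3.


Differentiate f(x) = 2x^3 - 2x^2 - 4x + 4 term by term:
f'(x) = 6x^2 - 4x - 4
Substitute x = 3:
f'(3) = 6 * 3^2 - 4 * 3 - 4
= 54 - 12 - 4
= 38

38


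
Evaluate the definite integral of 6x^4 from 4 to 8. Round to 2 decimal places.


Find the antiderivative of 6x^4:
F(x) = 6/5 * x^5
Apply the Fundamental Theorem of Calculus:
F(8) - F(4)
= 6/5 * 8^5 - 6/5 * 4^5
= 6/5 * (32768 - 1024)
= 6/5 * 31744
= 190464/5 = 38092.80

38092.80


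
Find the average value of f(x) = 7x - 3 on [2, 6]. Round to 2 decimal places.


Average value = 1/(b-a) * integral from a to b of f(x) dx
First compute the integral of 7x - 3:
F(x) = (7/2)x^2 - 3x
F(6) = 7/2 * 36 - 3 * 6 = 108
F(2) = 7/2 * 4 - 3 * 2 = 8
Integral = 108 - 8 = 100
Average = 100 / (6 - 2) = 100 / 4
= 25 = 25.00

25.00


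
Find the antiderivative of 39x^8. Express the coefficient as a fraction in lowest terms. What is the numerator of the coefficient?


Apply the power rule for integration:
integral of ax^n dx = a/(n+1) * x^(n+1) + C
integral of 39x^8 dx
= 39/9 * x^9 + C
= 13/3 * x^9 + C
The coefficient in lowest terms is 13/3, and its numerator is 13

13


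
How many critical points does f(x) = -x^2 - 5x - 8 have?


Find where f'(x) = 0:
f'(x) = -2x - 5
Set f'(x) = 0:
-2x - 5 = 0
x = 5 / (-2) = -5/2
This is a linear equation in x, so there is exactly one solution.
Number of critical points: 1

1


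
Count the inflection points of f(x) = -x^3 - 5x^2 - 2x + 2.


Inflection points occur where f''(x) = 0 and concavity changes.
f(x) = -x^3 - 5x^2 - 2x + 2
f'(x) = -3x^2 - 10x - 2
f''(x) = -6x - 10
Set f''(x) = 0:
-6x - 10 = 0
x = 10 / (-6) = -5/3
Since f''(x) is linear (degree 1), it changes sign at this point.
Therefore there is exactly 1 inflection point.

1


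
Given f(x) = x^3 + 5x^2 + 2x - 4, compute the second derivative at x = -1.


First derivative:
f'(x) = 3x^2 + 10x + 2
Second derivative:
f''(x) = 6x + 10
Substitute x = -1:
f''(-1) = 6 * (-1) + 10
= -6 + 10
= 4

4


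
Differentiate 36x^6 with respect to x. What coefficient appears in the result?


We apply the power rule: d/dx [ax^n] = a*n * x^(n-1)
d/dx [36x^6]
= 36 * 6 * x^(6-1)
= 216x^5
The coefficient is 216

216


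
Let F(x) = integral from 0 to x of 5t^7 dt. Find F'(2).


By the Fundamental Theorem of Calculus (Part 1):
If F(x) = integral from 0 to x of f(t) dt, then F'(x) = f(x)
Here f(t) = 5t^7
So F'(x) = 5x^7
Evaluate at x = 2:
F'(2) = 5 * 2^7
= 5 * 128
= 640

640


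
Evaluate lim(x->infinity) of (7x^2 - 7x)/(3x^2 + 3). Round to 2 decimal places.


For limits at infinity with equal-degree polynomials,
we compare leading coefficients.
Numerator leading term: 7x^2
Denominator leading term: 3x^2
Divide both by x^2:
lim = (7 - 7/x) / (3 + 3/x^2)
As x -> infinity, the 1/x and 1/x^2 terms vanish:
= 7/3 ≈ 2.33

2.33


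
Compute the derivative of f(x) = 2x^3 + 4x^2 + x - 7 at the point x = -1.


Differentiate f(x) = 2x^3 + 4x^2 + x - 7 term by term:
f'(x) = 6x^2 + 8x + 1
Substitute x = -1:
f'(-1) = 6 * (-1)^2 + 8 * (-1) + 1
= 6 - 8 + 1
= -1

-1


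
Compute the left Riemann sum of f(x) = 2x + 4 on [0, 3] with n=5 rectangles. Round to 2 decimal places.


Left Riemann sum uses left endpoints of each subinterval.
Interval: [0, 3], n = 5
dx = (3 - 0) / 5 = 3/5
Left endpoints: [0, 3/5, 6/5, 9/5, 12/5]
f values: [4, 26/5, 32/5, 38/5, 44/5]
Sum = dx * (sum of f values)
= 3/5 * 32
= 96/5 = 19.20

19.20


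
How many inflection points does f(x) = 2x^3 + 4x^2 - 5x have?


Inflection points occur where f''(x) = 0 and concavity changes.
f(x) = 2x^3 + 4x^2 - 5x
f'(x) = 6x^2 + 8x - 5
f''(x) = 12x + 8
Set f''(x) = 0:
12x + 8 = 0
x = -8 / 12 = -2/3
Since f''(x) is linear (degree 1), it changes sign at this point.
Therefore there is exactly 1 inflection point.

1


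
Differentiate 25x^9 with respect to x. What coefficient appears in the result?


We apply the power rule: d/dx [ax^n] = a*n * x^(n-1)
d/dx [25x^9]
= 25 * 9 * x^(9-1)
= 225x^8
The coefficient is 225

225


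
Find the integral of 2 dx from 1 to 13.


The integral of a constant k over [a, b] equals k * (b - a).
integral from 1 to 13 of 2 dx
= 2 * (13 - 1)
= 2 * 12
= 24

24


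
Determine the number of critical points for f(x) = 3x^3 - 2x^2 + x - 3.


Find where f'(x) = 0:
f(x) = 3x^3 - 2x^2 + x - 3
f'(x) = 9x^2 - 4x + 1
This is a quadratic in x. Use the discriminant to count real roots.
Discriminant = (-4)^2 - 4 * 9 * 1
= 16 - 36
= -20
Since discriminant < 0, f'(x) = 0 has no real solutions.
Number of critical points: 0

0


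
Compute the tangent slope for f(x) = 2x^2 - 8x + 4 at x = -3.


The slope of the tangent line equals f'(x) at the point.
f(x) = 2x^2 - 8x + 4
f'(x) = 4x - 8
At x = -3:
f'(-3) = 4 * (-3) - 8
= -12 - 8
= -20

-20


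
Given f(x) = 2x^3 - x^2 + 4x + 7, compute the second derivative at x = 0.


First derivative:
f'(x) = 6x^2 - 2x + 4
Second derivative:
f''(x) = 12x - 2
Substitute x = 0:
f''(0) = 12 * 0 - 2
= 0 - 2
= -2

-2


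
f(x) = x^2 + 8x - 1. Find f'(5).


Differentiate term by term using power and sum rules:
f(x) = x^2 + 8x - 1
f'(x) = 2x + 8
Substitute x = 5:
f'(5) = 2 * 5 + 8
= 10 + 8
= 18

18


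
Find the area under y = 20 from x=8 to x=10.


The area under a constant function y = 20 is a rectangle.
Width = 10 - 8 = 2
Height = 20
Area = width * height
= 2 * 20
= 40

40


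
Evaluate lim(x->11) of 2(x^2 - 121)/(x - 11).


Direct substitution gives 0/0, so we factor the numerator.
Factor: 2(x^2 - 121) = 2 * (x - 11)(x + 11)
Cancel the common factor (x - 11):
2(x^2 - 121)/(x - 11) = 2 * (x + 11)
Now substitute x = 11:
= 2 * (11 + 11) = 44

44


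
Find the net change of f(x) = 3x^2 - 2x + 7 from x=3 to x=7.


Net change = f(b) - f(a)
f(x) = 3x^2 - 2x + 7
Compute f(7):
f(7) = 3 * 7^2 - 2 * 7 + 7
= 147 - 14 + 7
= 140
Compute f(3):
f(3) = 3 * 3^2 - 2 * 3 + 7
= 27 - 6 + 7
= 28
Net change = 140 - 28 = 112

112


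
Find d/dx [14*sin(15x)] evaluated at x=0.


Apply the chain rule to differentiate 14*sin(15x):
d/dx [14*sin(15x)]
= 14 * cos(15x) * d/dx(15x)
= 14 * 15 * cos(15x)
= 210 * cos(15x)
Evaluate at x = 0:
= 210 * cos(0)
= 210 * 1
= 210

210


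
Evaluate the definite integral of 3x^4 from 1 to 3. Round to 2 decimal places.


Find the antiderivative of 3x^4:
F(x) = 3/5 * x^5
Apply the Fundamental Theorem of Calculus:
F(3) - F(1)
= 3/5 * 3^5 - 3/5 * 1^5
= 3/5 * (243 - 1)
= 3/5 * 242
= 726/5 = 145.20

145.20


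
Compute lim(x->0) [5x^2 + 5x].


Since polynomials are continuous, we use direct substitution.
lim(x->0) of 5x^2 + 5x
= 5 * 0^2 + 5 * 0 + 0
= 0 + 0 + 0
= 0

0


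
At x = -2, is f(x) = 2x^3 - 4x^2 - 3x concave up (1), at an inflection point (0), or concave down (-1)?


Concavity is determined by the sign of f''(x).
f(x) = 2x^3 - 4x^2 - 3x
f'(x) = 6x^2 - 8x - 3
f''(x) = 12x - 8
f''(-2) = 12 * (-2) - 8
= -24 - 8
= -32
Since f''(-2) < 0, the function is concave down (-1)

-1


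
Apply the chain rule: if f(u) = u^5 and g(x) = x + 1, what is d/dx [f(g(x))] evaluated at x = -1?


Using the chain rule: (f(g(x)))' = f'(g(x)) * g'(x)
First, find g(-1):
g(-1) = 1 * (-1) + 1 = 0
Next, f'(u) = 5u^4
And g'(x) = 1
So f'(g(-1)) * g'(-1)
= 5 * 0^4 * 1
= 5 * 0 * 1
= 0

0


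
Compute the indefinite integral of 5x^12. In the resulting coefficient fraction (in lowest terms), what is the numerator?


Apply the power rule for integration:
integral of ax^n dx = a/(n+1) * x^(n+1) + C
integral of 5x^12 dx
= 5/13 * x^13 + C
The coefficient in lowest terms is 5/13, and its numerator is 5

5


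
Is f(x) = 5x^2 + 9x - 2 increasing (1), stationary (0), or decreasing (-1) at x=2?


Compute f'(x) to determine behavior:
f'(x) = 10x + 9
f'(2) = 10 * 2 + 9
= 20 + 9
= 29
Since f'(2) > 0, the function is increasing (1)

1


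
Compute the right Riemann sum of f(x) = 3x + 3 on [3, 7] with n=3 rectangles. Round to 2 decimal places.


Right Riemann sum uses right endpoints of each subinterval.
Interval: [3, 7], n = 3
dx = (7 - 3) / 3 = 4/3
Right endpoints: [13/3, 17/3, 7]
f values: [16, 20, 24]
Sum = dx * (sum of f values)
= 4/3 * 60
= 80 = 80.00

80.00


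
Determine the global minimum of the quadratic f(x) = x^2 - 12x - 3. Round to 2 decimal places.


For a quadratic f(x) = ax^2 + bx + c with a > 0, the minimum is at the vertex.
Vertex x-coordinate: x = -b/(2a)
x = -(-12) / (2 * 1)
x = 12/2 = 6
Substitute back to find the minimum value:
f(6) = 1 * 6^2 - 12 * 6 - 3
= 36 - 72 - 3
= -39 = -39.00

-39.00


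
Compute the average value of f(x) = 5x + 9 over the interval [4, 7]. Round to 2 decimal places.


Average value = 1/(b-a) * integral from a to b of f(x) dx
First compute the integral of 5x + 9:
F(x) = (5/2)x^2 + 9x
F(7) = 5/2 * 49 + 9 * 7 = 371/2
F(4) = 5/2 * 16 + 9 * 4 = 76
Integral = 371/2 - 76 = 219/2
Average = (219/2) / (7 - 4) = (219/2) / 3
= 73/2 = 36.50

36.50


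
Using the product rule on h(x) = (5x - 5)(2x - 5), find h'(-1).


Let u(x) = 5x - 5 and v(x) = 2x - 5
u'(x) = 5
v'(x) = 2
Product rule: h'(x) = u'(x)*v(x) + u(x)*v'(x)
= 5 * (2x - 5) + (5x - 5) * 2
At x = -1:
u(-1) = 5 * (-1) - 5 = -10
v(-1) = 2 * (-1) - 5 = -7
h'(-1) = 5 * (-7) + (-10) * 2
= -35 - 20
= -55

-55


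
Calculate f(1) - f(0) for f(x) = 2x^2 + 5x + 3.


Net change = f(b) - f(a)
f(x) = 2x^2 + 5x + 3
Compute f(1):
f(1) = 2 * 1^2 + 5 * 1 + 3
= 2 + 5 + 3
= 10
Compute f(0):
f(0) = 2 * 0^2 + 5 * 0 + 3
= 0 + 0 + 3
= 3
Net change = 10 - 3 = 7

7


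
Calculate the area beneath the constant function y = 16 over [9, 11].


The area under a constant function y = 16 is a rectangle.
Width = 11 - 9 = 2
Height = 16
Area = width * height
= 2 * 16
= 32

32


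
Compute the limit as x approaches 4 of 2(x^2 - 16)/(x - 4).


Direct substitution gives 0/0, so we factor the numerator.
Factor: 2(x^2 - 16) = 2 * (x - 4)(x + 4)
Cancel the common factor (x - 4):
2(x^2 - 16)/(x - 4) = 2 * (x + 4)
Now substitute x = 4:
= 2 * (4 + 4) = 16

16


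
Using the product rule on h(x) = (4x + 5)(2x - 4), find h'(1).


Let u(x) = 4x + 5 and v(x) = 2x - 4
u'(x) = 4
v'(x) = 2
Product rule: h'(x) = u'(x)*v(x) + u(x)*v'(x)
= 4 * (2x - 4) + (4x + 5) * 2
At x = 1:
u(1) = 4 * 1 + 5 = 9
v(1) = 2 * 1 - 4 = -2
h'(1) = 4 * (-2) + 9 * 2
= -8 + 18
= 10

10


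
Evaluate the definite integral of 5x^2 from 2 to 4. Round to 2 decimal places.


Find the antiderivative of 5x^2:
F(x) = 5/3 * x^3
Apply the Fundamental Theorem of Calculus:
F(4) - F(2)
= 5/3 * 4^3 - 5/3 * 2^3
= 5/3 * (64 - 8)
= 5/3 * 56
= 280/3 ≈ 93.33

93.33


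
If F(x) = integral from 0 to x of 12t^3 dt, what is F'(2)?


By the Fundamental Theorem of Calculus (Part 1):
If F(x) = integral from 0 to x of f(t) dt, then F'(x) = f(x)
Here f(t) = 12t^3
So F'(x) = 12x^3
Evaluate at x = 2:
F'(2) = 12 * 2^3
= 12 * 8
= 96

96


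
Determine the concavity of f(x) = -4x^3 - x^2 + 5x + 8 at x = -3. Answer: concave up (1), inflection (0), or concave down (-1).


Concavity is determined by the sign of f''(x).
f(x) = -4x^3 - x^2 + 5x + 8
f'(x) = -12x^2 - 2x + 5
f''(x) = -24x - 2
f''(-3) = -24 * (-3) - 2
= 72 - 2
= 70
Since f''(-3) > 0, the function is concave up (1)

1


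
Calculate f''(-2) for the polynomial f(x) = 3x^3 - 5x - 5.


First derivative:
f'(x) = 9x^2 - 5
Second derivative:
f''(x) = 18x
Substitute x = -2:
f''(-2) = 18 * (-2) + 0
= -36 + 0
= -36

-36


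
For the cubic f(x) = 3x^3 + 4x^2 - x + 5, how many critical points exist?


Find where f'(x) = 0:
f(x) = 3x^3 + 4x^2 - x + 5
f'(x) = 9x^2 + 8x - 1
This is a quadratic in x. Use the discriminant to count real roots.
Discriminant = (8)^2 - 4 * 9 * (-1)
= 64 - (-36)
= 100
Since discriminant > 0, f'(x) = 0 has 2 real solutions.
Number of critical points: 2

2


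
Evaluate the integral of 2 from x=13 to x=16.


The integral of a constant k over [a, b] equals k * (b - a).
integral from 13 to 16 of 2 dx
= 2 * (16 - 13)
= 2 * 3
= 6

6


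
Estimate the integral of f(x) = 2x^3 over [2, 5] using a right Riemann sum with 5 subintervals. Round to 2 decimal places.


Right Riemann sum uses right endpoints of each subinterval.
Interval: [2, 5], n = 5
dx = (5 - 2) / 5 = 3/5
Right endpoints: [13/5, 16/5, 19/5, 22/5, 5]
f values: [4394/125, 8192/125, 13718/125, 21296/125, 250]
Sum = dx * (sum of f values)
= 3/5 * 3154/5
= 9462/25 = 378.48

378.48


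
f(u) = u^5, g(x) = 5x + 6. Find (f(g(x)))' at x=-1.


Using the chain rule: (f(g(x)))' = f'(g(x)) * g'(x)
First, find g(-1):
g(-1) = 5 * (-1) + 6 = 1
Next, f'(u) = 5u^4
And g'(x) = 5
So f'(g(-1)) * g'(-1)
= 5 * 1^4 * 5
= 5 * 1 * 5
= 25

25


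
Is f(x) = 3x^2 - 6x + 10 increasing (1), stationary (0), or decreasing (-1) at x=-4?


Compute f'(x) to determine behavior:
f'(x) = 6x - 6
f'(-4) = 6 * (-4) - 6
= -24 - 6
= -30
Since f'(-4) < 0, the function is decreasing (-1)

-1


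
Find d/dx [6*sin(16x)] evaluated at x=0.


Apply the chain rule to differentiate 6*sin(16x):
d/dx [6*sin(16x)]
= 6 * cos(16x) * d/dx(16x)
= 6 * 16 * cos(16x)
= 96 * cos(16x)
Evaluate at x = 0:
= 96 * cos(0)
= 96 * 1
= 96

96


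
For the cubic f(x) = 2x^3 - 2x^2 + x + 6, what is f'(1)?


Differentiate f(x) = 2x^3 - 2x^2 + x + 6 term by term:
f'(x) = 6x^2 - 4x + 1
Substitute x = 1:
f'(1) = 6 * 1^2 - 4 * 1 + 1
= 6 - 4 + 1
= 3

3


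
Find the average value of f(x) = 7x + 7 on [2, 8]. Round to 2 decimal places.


Average value = 1/(b-a) * integral from a to b of f(x) dx
First compute the integral of 7x + 7:
F(x) = (7/2)x^2 + 7x
F(8) = 7/2 * 64 + 7 * 8 = 280
F(2) = 7/2 * 4 + 7 * 2 = 28
Integral = 280 - 28 = 252
Average = 252 / (8 - 2) = 252 / 6
= 42 = 42.00

42.00


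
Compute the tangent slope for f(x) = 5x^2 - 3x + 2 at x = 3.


The slope of the tangent line equals f'(x) at the point.
f(x) = 5x^2 - 3x + 2
f'(x) = 10x - 3
At x = 3:
f'(3) = 10 * 3 - 3
= 30 - 3
= 27

27


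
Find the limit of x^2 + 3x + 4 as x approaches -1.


Since polynomials are continuous, we use direct substitution.
lim(x->-1) of x^2 + 3x + 4
= 1 * (-1)^2 + 3 * (-1) + 4
= 1 - 3 + 4
= 2

2


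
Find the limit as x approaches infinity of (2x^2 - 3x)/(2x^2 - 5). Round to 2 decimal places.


For limits at infinity with equal-degree polynomials,
we compare leading coefficients.
Numerator leading term: 2x^2
Denominator leading term: 2x^2
Divide both by x^2:
lim = (2 - 3/x) / (2 - 5/x^2)
As x -> infinity, the 1/x and 1/x^2 terms vanish:
= 2/2 = 1 = 1.00

1.00


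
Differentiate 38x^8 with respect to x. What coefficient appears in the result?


We apply the power rule: d/dx [ax^n] = a*n * x^(n-1)
d/dx [38x^8]
= 38 * 8 * x^(8-1)
= 304x^7
The coefficient is 304

304


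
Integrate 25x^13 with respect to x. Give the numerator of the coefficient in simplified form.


Apply the power rule for integration:
integral of ax^n dx = a/(n+1) * x^(n+1) + C
integral of 25x^13 dx
= 25/14 * x^14 + C
The coefficient in lowest terms is 25/14, and its numerator is 25

25


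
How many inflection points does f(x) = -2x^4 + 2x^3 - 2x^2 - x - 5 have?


Inflection points occur where f''(x) = 0 and concavity changes.
f(x) = -2x^4 + 2x^3 - 2x^2 - x - 5
f'(x) = -8x^3 + 6x^2 - 4x - 1
f''(x) = -24x^2 + 12x - 4
This is a quadratic in x. Use the discriminant to count real roots.
Discriminant = (12)^2 - 4 * (-24) * (-4)
= 144 - 384
= -240
Since discriminant < 0, f''(x) = 0 has no real solutions.
Number of inflection points: 0

0


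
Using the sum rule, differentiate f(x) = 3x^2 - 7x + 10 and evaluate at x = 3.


Differentiate term by term using power and sum rules:
f(x) = 3x^2 - 7x + 10
f'(x) = 6x - 7
Substitute x = 3:
f'(3) = 6 * 3 - 7
= 18 - 7
= 11

11


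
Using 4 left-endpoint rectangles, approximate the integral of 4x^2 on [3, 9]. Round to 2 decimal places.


Left Riemann sum uses left endpoints of each subinterval.
Interval: [3, 9], n = 4
dx = (9 - 3) / 4 = 3/2
Left endpoints: [3, 9/2, 6, 15/2]
f values: [36, 81, 144, 225]
Sum = dx * (sum of f values)
= 3/2 * 486
= 729 = 729.00

729.00


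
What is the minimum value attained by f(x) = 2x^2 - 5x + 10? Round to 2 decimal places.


For a quadratic f(x) = ax^2 + bx + c with a > 0, the minimum is at the vertex.
Vertex x-coordinate: x = -b/(2a)
x = -(-5) / (2 * 2)
x = 5/4
Substitute back to find the minimum value:
f(5/4) = 2 * (5/4)^2 - 5 * (5/4) + 10
= 25/8 - 25/4 + 10
= 55/8 ≈ 6.88

6.88


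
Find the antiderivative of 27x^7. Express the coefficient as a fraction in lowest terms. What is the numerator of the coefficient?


Apply the power rule for integration:
integral of ax^n dx = a/(n+1) * x^(n+1) + C
integral of 27x^7 dx
= 27/8 * x^8 + C
The coefficient in lowest terms is 27/8, and its numerator is 27

27


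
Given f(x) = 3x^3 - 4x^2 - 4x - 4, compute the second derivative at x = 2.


First derivative:
f'(x) = 9x^2 - 8x - 4
Second derivative:
f''(x) = 18x - 8
Substitute x = 2:
f''(2) = 18 * 2 - 8
= 36 - 8
= 28

28


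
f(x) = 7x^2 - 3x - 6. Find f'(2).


Differentiate term by term using power and sum rules:
f(x) = 7x^2 - 3x - 6
f'(x) = 14x - 3
Substitute x = 2:
f'(2) = 14 * 2 - 3
= 28 - 3
= 25

25


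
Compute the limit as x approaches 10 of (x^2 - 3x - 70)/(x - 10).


Direct substitution gives 0/0, so we factor the numerator.
Factor: (x^2 - 3x - 70) = (x - 10)(x + 7)
Cancel the common factor (x - 10):
(x^2 - 3x - 70)/(x - 10) = (x + 7)
Now substitute x = 10:
= (10) - (-7) = 17

17


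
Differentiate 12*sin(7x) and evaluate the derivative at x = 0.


Apply the chain rule to differentiate 12*sin(7x):
d/dx [12*sin(7x)]
= 12 * cos(7x) * d/dx(7x)
= 12 * 7 * cos(7x)
= 84 * cos(7x)
Evaluate at x = 0:
= 84 * cos(0)
= 84 * 1
= 84

84


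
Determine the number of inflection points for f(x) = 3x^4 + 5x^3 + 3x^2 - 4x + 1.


Inflection points occur where f''(x) = 0 and concavity changes.
f(x) = 3x^4 + 5x^3 + 3x^2 - 4x + 1
f'(x) = 12x^3 + 15x^2 + 6x - 4
f''(x) = 36x^2 + 30x + 6
This is a quadratic in x. Use the discriminant to count real roots.
Discriminant = (30)^2 - 4 * 36 * 6
= 900 - 864
= 36
Since discriminant > 0, f''(x) = 0 has 2 distinct real solutions.
A quadratic with two distinct real roots changes sign at each root, so concavity changes at both.
Number of inflection points: 2

2


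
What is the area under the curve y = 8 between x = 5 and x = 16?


The area under a constant function y = 8 is a rectangle.
Width = 16 - 5 = 11
Height = 8
Area = width * height
= 11 * 8
= 88

88


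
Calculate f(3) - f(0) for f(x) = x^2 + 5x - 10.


Net change = f(b) - f(a)
f(x) = x^2 + 5x - 10
Compute f(3):
f(3) = 1 * 3^2 + 5 * 3 - 10
= 9 + 15 - 10
= 14
Compute f(0):
f(0) = 1 * 0^2 + 5 * 0 - 10
= 0 + 0 - 10
= -10
Net change = 14 - (-10) = 24

24


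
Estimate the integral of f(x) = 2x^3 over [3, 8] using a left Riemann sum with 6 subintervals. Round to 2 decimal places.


Left Riemann sum uses left endpoints of each subinterval.
Interval: [3, 8], n = 6
dx = (8 - 3) / 6 = 5/6
Left endpoints: [3, 23/6, 14/3, 11/2, 19/3, 43/6]
f values: [54, 12167/108, 5488/27, 1331/4, 13718/27, 79507/108]
Sum = dx * (sum of f values)
= 5/6 * 23363/12
= 116815/72 ≈ 1622.43

1622.43


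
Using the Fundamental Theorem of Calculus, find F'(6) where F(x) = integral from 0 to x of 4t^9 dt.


By the Fundamental Theorem of Calculus (Part 1):
If F(x) = integral from 0 to x of f(t) dt, then F'(x) = f(x)
Here f(t) = 4t^9
So F'(x) = 4x^9
Evaluate at x = 6:
F'(6) = 4 * 6^9
= 4 * 10077696
= 40310784

40310784


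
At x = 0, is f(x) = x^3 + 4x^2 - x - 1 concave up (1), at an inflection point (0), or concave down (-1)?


Concavity is determined by the sign of f''(x).
f(x) = x^3 + 4x^2 - x - 1
f'(x) = 3x^2 + 8x - 1
f''(x) = 6x + 8
f''(0) = 6 * 0 + 8
= 0 + 8
= 8
Since f''(0) > 0, the function is concave up (1)

1


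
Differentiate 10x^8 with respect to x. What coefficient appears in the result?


We apply the power rule: d/dx [ax^n] = a*n * x^(n-1)
d/dx [10x^8]
= 10 * 8 * x^(8-1)
= 80x^7
The coefficient is 80

80


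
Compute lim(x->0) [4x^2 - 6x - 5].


Since polynomials are continuous, we use direct substitution.
lim(x->0) of 4x^2 - 6x - 5
= 4 * 0^2 - 6 * 0 - 5
= 0 + 0 - 5
= -5

-5


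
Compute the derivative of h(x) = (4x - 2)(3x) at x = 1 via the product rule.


Let u(x) = 4x - 2 and v(x) = 3x
u'(x) = 4
v'(x) = 3
Product rule: h'(x) = u'(x)*v(x) + u(x)*v'(x)
= 4 * (3x) + (4x - 2) * 3
At x = 1:
u(1) = 4 * 1 - 2 = 2
v(1) = 3 * 1 + 0 = 3
h'(1) = 4 * 3 + 2 * 3
= 12 + 6
= 18

18


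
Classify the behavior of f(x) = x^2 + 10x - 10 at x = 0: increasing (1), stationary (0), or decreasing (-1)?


Compute f'(x) to determine behavior:
f'(x) = 2x + 10
f'(0) = 2 * 0 + 10
= 0 + 10
= 10
Since f'(0) > 0, the function is increasing (1)

1


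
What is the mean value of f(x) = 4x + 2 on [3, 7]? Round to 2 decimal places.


Average value = 1/(b-a) * integral from a to b of f(x) dx
First compute the integral of 4x + 2:
F(x) = 2x^2 + 2x
F(7) = 2 * 49 + 2 * 7 = 112
F(3) = 2 * 9 + 2 * 3 = 24
Integral = 112 - 24 = 88
Average = 88 / (7 - 3) = 88 / 4
= 22 = 22.00

22.00


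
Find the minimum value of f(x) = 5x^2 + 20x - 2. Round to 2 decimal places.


For a quadratic f(x) = ax^2 + bx + c with a > 0, the minimum is at the vertex.
Vertex x-coordinate: x = -b/(2a)
x = -(20) / (2 * 5)
x = -20/10 = -2
Substitute back to find the minimum value:
f(-2) = 5 * (-2)^2 + 20 * (-2) - 2
= 20 - 40 - 2
= -22 = -22.00

-22.00


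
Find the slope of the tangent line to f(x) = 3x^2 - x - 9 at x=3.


The slope of the tangent line equals f'(x) at the point.
f(x) = 3x^2 - x - 9
f'(x) = 6x - 1
At x = 3:
f'(3) = 6 * 3 - 1
= 18 - 1
= 17

17


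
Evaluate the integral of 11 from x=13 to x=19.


The integral of a constant k over [a, b] equals k * (b - a).
integral from 13 to 19 of 11 dx
= 11 * (19 - 13)
= 11 * 6
= 66

66


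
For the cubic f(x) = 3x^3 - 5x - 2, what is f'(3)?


Differentiate f(x) = 3x^3 - 5x - 2 term by term:
f'(x) = 9x^2 - 5
Substitute x = 3:
f'(3) = 9 * 3^2 + 0 * 3 - 5
= 81 + 0 - 5
= 76

76


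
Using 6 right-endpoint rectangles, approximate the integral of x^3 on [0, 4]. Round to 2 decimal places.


Right Riemann sum uses right endpoints of each subinterval.
Interval: [0, 4], n = 6
dx = (4 - 0) / 6 = 2/3
Right endpoints: [2/3, 4/3, 2, 8/3, 10/3, 4]
f values: [8/27, 64/27, 8, 512/27, 1000/27, 64]
Sum = dx * (sum of f values)
= 2/3 * 392/3
= 784/9 ≈ 87.11

87.11


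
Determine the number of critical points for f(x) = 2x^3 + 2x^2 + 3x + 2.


Find where f'(x) = 0:
f(x) = 2x^3 + 2x^2 + 3x + 2
f'(x) = 6x^2 + 4x + 3
This is a quadratic in x. Use the discriminant to count real roots.
Discriminant = (4)^2 - 4 * 6 * 3
= 16 - 72
= -56
Since discriminant < 0, f'(x) = 0 has no real solutions.
Number of critical points: 0

0


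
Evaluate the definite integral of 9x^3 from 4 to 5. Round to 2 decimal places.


Find the antiderivative of 9x^3:
F(x) = 9/4 * x^4
Apply the Fundamental Theorem of Calculus:
F(5) - F(4)
= 9/4 * 5^4 - 9/4 * 4^4
= 9/4 * (625 - 256)
= 9/4 * 369
= 3321/4 = 830.25

830.25


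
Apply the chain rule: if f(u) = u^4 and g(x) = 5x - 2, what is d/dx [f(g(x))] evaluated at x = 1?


Using the chain rule: (f(g(x)))' = f'(g(x)) * g'(x)
First, find g(1):
g(1) = 5 * 1 - 2 = 3
Next, f'(u) = 4u^3
And g'(x) = 5
So f'(g(1)) * g'(1)
= 4 * 3^3 * 5
= 4 * 27 * 5
= 540

540


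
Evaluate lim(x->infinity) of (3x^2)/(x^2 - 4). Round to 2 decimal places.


For limits at infinity with equal-degree polynomials,
we compare leading coefficients.
Numerator leading term: 3x^2
Denominator leading term: x^2
Divide both by x^2:
lim = (3) / (1 - 4/x^2)
As x -> infinity, the 1/x and 1/x^2 terms vanish:
= 3/1 = 3 = 3.00

3.00


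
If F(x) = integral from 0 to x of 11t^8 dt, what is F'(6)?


By the Fundamental Theorem of Calculus (Part 1):
If F(x) = integral from 0 to x of f(t) dt, then F'(x) = f(x)
Here f(t) = 11t^8
So F'(x) = 11x^8
Evaluate at x = 6:
F'(6) = 11 * 6^8
= 11 * 1679616
= 18475776

18475776


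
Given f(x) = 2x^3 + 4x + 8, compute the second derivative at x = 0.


First derivative:
f'(x) = 6x^2 + 4
Second derivative:
f''(x) = 12x
Substitute x = 0:
f''(0) = 12 * 0 + 0
= 0 + 0
= 0

0


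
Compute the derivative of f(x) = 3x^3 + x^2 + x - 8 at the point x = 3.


Differentiate f(x) = 3x^3 + x^2 + x - 8 term by term:
f'(x) = 9x^2 + 2x + 1
Substitute x = 3:
f'(3) = 9 * 3^2 + 2 * 3 + 1
= 81 + 6 + 1
= 88

88


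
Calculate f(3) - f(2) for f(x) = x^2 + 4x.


Net change = f(b) - f(a)
f(x) = x^2 + 4x
Compute f(3):
f(3) = 1 * 3^2 + 4 * 3 + 0
= 9 + 12 + 0
= 21
Compute f(2):
f(2) = 1 * 2^2 + 4 * 2 + 0
= 4 + 8 + 0
= 12
Net change = 21 - 12 = 9

9


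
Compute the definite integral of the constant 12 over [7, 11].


The integral of a constant k over [a, b] equals k * (b - a).
integral from 7 to 11 of 12 dx
= 12 * (11 - 7)
= 12 * 4
= 48

48


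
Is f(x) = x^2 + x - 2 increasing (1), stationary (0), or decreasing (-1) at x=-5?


Compute f'(x) to determine behavior:
f'(x) = 2x + 1
f'(-5) = 2 * (-5) + 1
= -10 + 1
= -9
Since f'(-5) < 0, the function is decreasing (-1)

-1


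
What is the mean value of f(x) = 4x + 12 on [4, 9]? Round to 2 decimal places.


Average value = 1/(b-a) * integral from a to b of f(x) dx
First compute the integral of 4x + 12:
F(x) = 2x^2 + 12x
F(9) = 2 * 81 + 12 * 9 = 270
F(4) = 2 * 16 + 12 * 4 = 80
Integral = 270 - 80 = 190
Average = 190 / (9 - 4) = 190 / 5
= 38 = 38.00

38.00


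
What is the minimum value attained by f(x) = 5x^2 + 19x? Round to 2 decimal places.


For a quadratic f(x) = ax^2 + bx + c with a > 0, the minimum is at the vertex.
Vertex x-coordinate: x = -b/(2a)
x = -(19) / (2 * 5)
x = -19/10
Substitute back to find the minimum value:
f(-19/10) = 5 * (-19/10)^2 + 19 * (-19/10) + 0
= 361/20 - 361/10 + 0
= -361/20 = -18.05

-18.05


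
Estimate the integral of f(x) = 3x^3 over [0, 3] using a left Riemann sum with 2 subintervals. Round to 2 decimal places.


Left Riemann sum uses left endpoints of each subinterval.
Interval: [0, 3], n = 2
dx = (3 - 0) / 2 = 3/2
Left endpoints: [0, 3/2]
f values: [0, 81/8]
Sum = dx * (sum of f values)
= 3/2 * 81/8
= 243/16 ≈ 15.19

15.19


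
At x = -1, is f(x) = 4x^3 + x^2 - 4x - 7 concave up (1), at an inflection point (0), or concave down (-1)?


Concavity is determined by the sign of f''(x).
f(x) = 4x^3 + x^2 - 4x - 7
f'(x) = 12x^2 + 2x - 4
f''(x) = 24x + 2
f''(-1) = 24 * (-1) + 2
= -24 + 2
= -22
Since f''(-1) < 0, the function is concave down (-1)

-1


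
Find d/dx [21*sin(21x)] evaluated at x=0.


Apply the chain rule to differentiate 21*sin(21x):
d/dx [21*sin(21x)]
= 21 * cos(21x) * d/dx(21x)
= 21 * 21 * cos(21x)
= 441 * cos(21x)
Evaluate at x = 0:
= 441 * cos(0)
= 441 * 1
= 441

441


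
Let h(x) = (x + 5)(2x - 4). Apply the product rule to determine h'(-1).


Let u(x) = x + 5 and v(x) = 2x - 4
u'(x) = 1
v'(x) = 2
Product rule: h'(x) = u'(x)*v(x) + u(x)*v'(x)
= 1 * (2x - 4) + (x + 5) * 2
At x = -1:
u(-1) = 1 * (-1) + 5 = 4
v(-1) = 2 * (-1) - 4 = -6
h'(-1) = 1 * (-6) + 4 * 2
= -6 + 8
= 2

2


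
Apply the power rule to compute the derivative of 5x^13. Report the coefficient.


We apply the power rule: d/dx [ax^n] = a*n * x^(n-1)
d/dx [5x^13]
= 5 * 13 * x^(13-1)
= 65x^12
The coefficient is 65

65


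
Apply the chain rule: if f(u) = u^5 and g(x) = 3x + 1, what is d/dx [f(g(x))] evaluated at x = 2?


Using the chain rule: (f(g(x)))' = f'(g(x)) * g'(x)
First, find g(2):
g(2) = 3 * 2 + 1 = 7
Next, f'(u) = 5u^4
And g'(x) = 3
So f'(g(2)) * g'(2)
= 5 * 7^4 * 3
= 5 * 2401 * 3
= 36015

36015


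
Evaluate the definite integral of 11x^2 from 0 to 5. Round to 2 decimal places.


Find the antiderivative of 11x^2:
F(x) = 11/3 * x^3
Apply the Fundamental Theorem of Calculus:
F(5) - F(0)
= 11/3 * 5^3 - 11/3 * 0^3
= 11/3 * (125 - 0)
= 11/3 * 125
= 1375/3 ≈ 458.33

458.33


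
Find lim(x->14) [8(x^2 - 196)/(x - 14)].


Direct substitution gives 0/0, so we factor the numerator.
Factor: 8(x^2 - 196) = 8 * (x - 14)(x + 14)
Cancel the common factor (x - 14):
8(x^2 - 196)/(x - 14) = 8 * (x + 14)
Now substitute x = 14:
= 8 * (14 + 14) = 224

224


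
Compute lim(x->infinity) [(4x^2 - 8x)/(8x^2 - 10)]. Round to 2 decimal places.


For limits at infinity with equal-degree polynomials,
we compare leading coefficients.
Numerator leading term: 4x^2
Denominator leading term: 8x^2
Divide both by x^2:
lim = (4 - 8/x) / (8 - 10/x^2)
As x -> infinity, the 1/x and 1/x^2 terms vanish:
= 4/8 = 1/2 = 0.50

0.50


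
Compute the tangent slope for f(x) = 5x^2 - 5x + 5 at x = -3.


The slope of the tangent line equals f'(x) at the point.
f(x) = 5x^2 - 5x + 5
f'(x) = 10x - 5
At x = -3:
f'(-3) = 10 * (-3) - 5
= -30 - 5
= -35

-35


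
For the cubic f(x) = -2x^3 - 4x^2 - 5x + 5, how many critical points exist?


Find where f'(x) = 0:
f(x) = -2x^3 - 4x^2 - 5x + 5
f'(x) = -6x^2 - 8x - 5
This is a quadratic in x. Use the discriminant to count real roots.
Discriminant = (-8)^2 - 4 * (-6) * (-5)
= 64 - 120
= -56
Since discriminant < 0, f'(x) = 0 has no real solutions.
Number of critical points: 0

0


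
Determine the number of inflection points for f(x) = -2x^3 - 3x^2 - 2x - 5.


Inflection points occur where f''(x) = 0 and concavity changes.
f(x) = -2x^3 - 3x^2 - 2x - 5
f'(x) = -6x^2 - 6x - 2
f''(x) = -12x - 6
Set f''(x) = 0:
-12x - 6 = 0
x = 6 / (-12) = -1/2
Since f''(x) is linear (degree 1), it changes sign at this point.
Therefore there is exactly 1 inflection point.

1


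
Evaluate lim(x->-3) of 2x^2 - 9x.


Since polynomials are continuous, we use direct substitution.
lim(x->-3) of 2x^2 - 9x
= 2 * (-3)^2 - 9 * (-3) + 0
= 18 + 27 + 0
= 45

45


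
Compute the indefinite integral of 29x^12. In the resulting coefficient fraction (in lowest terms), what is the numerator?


Apply the power rule for integration:
integral of ax^n dx = a/(n+1) * x^(n+1) + C
integral of 29x^12 dx
= 29/13 * x^13 + C
The coefficient in lowest terms is 29/13, and its numerator is 29

29


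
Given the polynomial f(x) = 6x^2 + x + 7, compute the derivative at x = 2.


Differentiate term by term using power and sum rules:
f(x) = 6x^2 + x + 7
f'(x) = 12x + 1
Substitute x = 2:
f'(2) = 12 * 2 + 1
= 24 + 1
= 25

25


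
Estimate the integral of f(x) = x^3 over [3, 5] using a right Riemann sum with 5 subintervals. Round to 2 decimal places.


Right Riemann sum uses right endpoints of each subinterval.
Interval: [3, 5], n = 5
dx = (5 - 3) / 5 = 2/5
Right endpoints: [17/5, 19/5, 21/5, 23/5, 5]
f values: [4913/125, 6859/125, 9261/125, 12167/125, 125]
Sum = dx * (sum of f values)
= 2/5 * 1953/5
= 3906/25 = 156.24

156.24


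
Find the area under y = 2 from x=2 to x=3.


The area under a constant function y = 2 is a rectangle.
Width = 3 - 2 = 1
Height = 2
Area = width * height
= 1 * 2
= 2

2


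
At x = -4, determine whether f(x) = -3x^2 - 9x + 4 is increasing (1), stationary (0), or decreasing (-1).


Compute f'(x) to determine behavior:
f'(x) = -6x - 9
f'(-4) = -6 * (-4) - 9
= 24 - 9
= 15
Since f'(-4) > 0, the function is increasing (1)

1


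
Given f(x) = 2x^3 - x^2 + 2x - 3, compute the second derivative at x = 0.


First derivative:
f'(x) = 6x^2 - 2x + 2
Second derivative:
f''(x) = 12x - 2
Substitute x = 0:
f''(0) = 12 * 0 - 2
= 0 - 2
= -2

-2


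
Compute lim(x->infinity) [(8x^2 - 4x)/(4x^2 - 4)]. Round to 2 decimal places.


For limits at infinity with equal-degree polynomials,
we compare leading coefficients.
Numerator leading term: 8x^2
Denominator leading term: 4x^2
Divide both by x^2:
lim = (8 - 4/x) / (4 - 4/x^2)
As x -> infinity, the 1/x and 1/x^2 terms vanish:
= 8/4 = 2 = 2.00

2.00


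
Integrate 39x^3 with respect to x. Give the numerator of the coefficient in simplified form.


Apply the power rule for integration:
integral of ax^n dx = a/(n+1) * x^(n+1) + C
integral of 39x^3 dx
= 39/4 * x^4 + C
The coefficient in lowest terms is 39/4, and its numerator is 39

39
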